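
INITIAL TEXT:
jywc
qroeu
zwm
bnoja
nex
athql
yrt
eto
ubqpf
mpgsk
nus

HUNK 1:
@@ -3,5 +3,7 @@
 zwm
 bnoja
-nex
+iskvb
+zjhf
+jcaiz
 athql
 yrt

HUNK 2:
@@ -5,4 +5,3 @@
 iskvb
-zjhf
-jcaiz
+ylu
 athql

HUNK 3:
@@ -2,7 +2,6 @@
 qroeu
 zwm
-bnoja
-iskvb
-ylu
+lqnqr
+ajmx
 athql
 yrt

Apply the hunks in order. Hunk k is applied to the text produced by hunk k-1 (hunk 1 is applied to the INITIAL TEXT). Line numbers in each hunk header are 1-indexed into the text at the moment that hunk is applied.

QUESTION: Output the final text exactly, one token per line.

Answer: jywc
qroeu
zwm
lqnqr
ajmx
athql
yrt
eto
ubqpf
mpgsk
nus

Derivation:
Hunk 1: at line 3 remove [nex] add [iskvb,zjhf,jcaiz] -> 13 lines: jywc qroeu zwm bnoja iskvb zjhf jcaiz athql yrt eto ubqpf mpgsk nus
Hunk 2: at line 5 remove [zjhf,jcaiz] add [ylu] -> 12 lines: jywc qroeu zwm bnoja iskvb ylu athql yrt eto ubqpf mpgsk nus
Hunk 3: at line 2 remove [bnoja,iskvb,ylu] add [lqnqr,ajmx] -> 11 lines: jywc qroeu zwm lqnqr ajmx athql yrt eto ubqpf mpgsk nus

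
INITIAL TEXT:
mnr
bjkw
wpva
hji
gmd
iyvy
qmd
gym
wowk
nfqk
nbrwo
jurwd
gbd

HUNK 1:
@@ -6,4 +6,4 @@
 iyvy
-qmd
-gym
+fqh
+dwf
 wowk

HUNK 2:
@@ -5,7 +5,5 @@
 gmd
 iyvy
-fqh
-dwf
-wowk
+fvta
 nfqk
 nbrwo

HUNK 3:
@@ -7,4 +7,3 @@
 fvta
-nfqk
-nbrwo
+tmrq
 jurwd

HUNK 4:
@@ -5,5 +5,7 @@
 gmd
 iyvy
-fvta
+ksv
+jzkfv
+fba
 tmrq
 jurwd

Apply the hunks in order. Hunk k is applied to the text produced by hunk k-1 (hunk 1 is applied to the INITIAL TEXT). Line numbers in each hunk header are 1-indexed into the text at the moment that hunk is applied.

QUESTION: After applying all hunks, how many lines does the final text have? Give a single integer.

Hunk 1: at line 6 remove [qmd,gym] add [fqh,dwf] -> 13 lines: mnr bjkw wpva hji gmd iyvy fqh dwf wowk nfqk nbrwo jurwd gbd
Hunk 2: at line 5 remove [fqh,dwf,wowk] add [fvta] -> 11 lines: mnr bjkw wpva hji gmd iyvy fvta nfqk nbrwo jurwd gbd
Hunk 3: at line 7 remove [nfqk,nbrwo] add [tmrq] -> 10 lines: mnr bjkw wpva hji gmd iyvy fvta tmrq jurwd gbd
Hunk 4: at line 5 remove [fvta] add [ksv,jzkfv,fba] -> 12 lines: mnr bjkw wpva hji gmd iyvy ksv jzkfv fba tmrq jurwd gbd
Final line count: 12

Answer: 12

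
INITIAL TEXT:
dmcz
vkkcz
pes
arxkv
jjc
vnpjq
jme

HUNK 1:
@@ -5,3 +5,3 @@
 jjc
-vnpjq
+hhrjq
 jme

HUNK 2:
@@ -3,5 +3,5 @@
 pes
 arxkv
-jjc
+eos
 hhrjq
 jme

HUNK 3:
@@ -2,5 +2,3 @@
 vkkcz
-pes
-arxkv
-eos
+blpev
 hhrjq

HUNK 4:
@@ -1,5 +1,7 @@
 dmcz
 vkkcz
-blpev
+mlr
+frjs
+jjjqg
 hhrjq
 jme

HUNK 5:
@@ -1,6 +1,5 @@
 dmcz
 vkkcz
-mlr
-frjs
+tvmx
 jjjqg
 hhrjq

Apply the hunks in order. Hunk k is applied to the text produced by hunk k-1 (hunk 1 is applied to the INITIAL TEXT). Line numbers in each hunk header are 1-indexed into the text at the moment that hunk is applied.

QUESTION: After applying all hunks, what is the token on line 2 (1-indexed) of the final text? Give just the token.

Answer: vkkcz

Derivation:
Hunk 1: at line 5 remove [vnpjq] add [hhrjq] -> 7 lines: dmcz vkkcz pes arxkv jjc hhrjq jme
Hunk 2: at line 3 remove [jjc] add [eos] -> 7 lines: dmcz vkkcz pes arxkv eos hhrjq jme
Hunk 3: at line 2 remove [pes,arxkv,eos] add [blpev] -> 5 lines: dmcz vkkcz blpev hhrjq jme
Hunk 4: at line 1 remove [blpev] add [mlr,frjs,jjjqg] -> 7 lines: dmcz vkkcz mlr frjs jjjqg hhrjq jme
Hunk 5: at line 1 remove [mlr,frjs] add [tvmx] -> 6 lines: dmcz vkkcz tvmx jjjqg hhrjq jme
Final line 2: vkkcz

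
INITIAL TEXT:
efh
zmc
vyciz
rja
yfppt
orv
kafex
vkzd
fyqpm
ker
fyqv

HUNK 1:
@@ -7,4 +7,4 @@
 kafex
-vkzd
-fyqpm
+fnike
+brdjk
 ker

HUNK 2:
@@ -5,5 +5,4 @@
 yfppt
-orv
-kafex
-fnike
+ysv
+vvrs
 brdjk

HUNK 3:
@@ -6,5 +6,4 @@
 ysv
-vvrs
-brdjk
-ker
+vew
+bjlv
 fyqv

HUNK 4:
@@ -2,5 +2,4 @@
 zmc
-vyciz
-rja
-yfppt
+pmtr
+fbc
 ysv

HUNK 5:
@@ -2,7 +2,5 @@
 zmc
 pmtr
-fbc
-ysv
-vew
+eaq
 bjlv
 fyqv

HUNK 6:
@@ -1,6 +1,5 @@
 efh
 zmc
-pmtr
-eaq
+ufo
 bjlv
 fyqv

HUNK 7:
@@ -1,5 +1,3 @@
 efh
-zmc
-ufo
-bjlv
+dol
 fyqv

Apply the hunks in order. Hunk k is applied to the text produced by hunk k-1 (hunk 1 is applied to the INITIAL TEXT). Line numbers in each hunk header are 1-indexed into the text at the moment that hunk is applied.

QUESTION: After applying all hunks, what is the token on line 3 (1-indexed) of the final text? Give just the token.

Hunk 1: at line 7 remove [vkzd,fyqpm] add [fnike,brdjk] -> 11 lines: efh zmc vyciz rja yfppt orv kafex fnike brdjk ker fyqv
Hunk 2: at line 5 remove [orv,kafex,fnike] add [ysv,vvrs] -> 10 lines: efh zmc vyciz rja yfppt ysv vvrs brdjk ker fyqv
Hunk 3: at line 6 remove [vvrs,brdjk,ker] add [vew,bjlv] -> 9 lines: efh zmc vyciz rja yfppt ysv vew bjlv fyqv
Hunk 4: at line 2 remove [vyciz,rja,yfppt] add [pmtr,fbc] -> 8 lines: efh zmc pmtr fbc ysv vew bjlv fyqv
Hunk 5: at line 2 remove [fbc,ysv,vew] add [eaq] -> 6 lines: efh zmc pmtr eaq bjlv fyqv
Hunk 6: at line 1 remove [pmtr,eaq] add [ufo] -> 5 lines: efh zmc ufo bjlv fyqv
Hunk 7: at line 1 remove [zmc,ufo,bjlv] add [dol] -> 3 lines: efh dol fyqv
Final line 3: fyqv

Answer: fyqv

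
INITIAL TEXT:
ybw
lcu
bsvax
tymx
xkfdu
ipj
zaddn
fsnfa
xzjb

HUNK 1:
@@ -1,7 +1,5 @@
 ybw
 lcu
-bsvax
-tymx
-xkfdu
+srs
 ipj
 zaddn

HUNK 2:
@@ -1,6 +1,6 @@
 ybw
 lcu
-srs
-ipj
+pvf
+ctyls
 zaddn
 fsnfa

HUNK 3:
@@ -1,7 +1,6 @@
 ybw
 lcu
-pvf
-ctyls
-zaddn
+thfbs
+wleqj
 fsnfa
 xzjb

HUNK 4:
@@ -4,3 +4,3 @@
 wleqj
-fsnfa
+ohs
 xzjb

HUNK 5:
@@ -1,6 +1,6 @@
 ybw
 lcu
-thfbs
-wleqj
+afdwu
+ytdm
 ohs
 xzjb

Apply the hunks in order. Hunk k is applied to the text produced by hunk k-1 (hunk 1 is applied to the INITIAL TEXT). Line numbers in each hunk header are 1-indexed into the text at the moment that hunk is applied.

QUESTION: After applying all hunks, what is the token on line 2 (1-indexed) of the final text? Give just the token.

Answer: lcu

Derivation:
Hunk 1: at line 1 remove [bsvax,tymx,xkfdu] add [srs] -> 7 lines: ybw lcu srs ipj zaddn fsnfa xzjb
Hunk 2: at line 1 remove [srs,ipj] add [pvf,ctyls] -> 7 lines: ybw lcu pvf ctyls zaddn fsnfa xzjb
Hunk 3: at line 1 remove [pvf,ctyls,zaddn] add [thfbs,wleqj] -> 6 lines: ybw lcu thfbs wleqj fsnfa xzjb
Hunk 4: at line 4 remove [fsnfa] add [ohs] -> 6 lines: ybw lcu thfbs wleqj ohs xzjb
Hunk 5: at line 1 remove [thfbs,wleqj] add [afdwu,ytdm] -> 6 lines: ybw lcu afdwu ytdm ohs xzjb
Final line 2: lcu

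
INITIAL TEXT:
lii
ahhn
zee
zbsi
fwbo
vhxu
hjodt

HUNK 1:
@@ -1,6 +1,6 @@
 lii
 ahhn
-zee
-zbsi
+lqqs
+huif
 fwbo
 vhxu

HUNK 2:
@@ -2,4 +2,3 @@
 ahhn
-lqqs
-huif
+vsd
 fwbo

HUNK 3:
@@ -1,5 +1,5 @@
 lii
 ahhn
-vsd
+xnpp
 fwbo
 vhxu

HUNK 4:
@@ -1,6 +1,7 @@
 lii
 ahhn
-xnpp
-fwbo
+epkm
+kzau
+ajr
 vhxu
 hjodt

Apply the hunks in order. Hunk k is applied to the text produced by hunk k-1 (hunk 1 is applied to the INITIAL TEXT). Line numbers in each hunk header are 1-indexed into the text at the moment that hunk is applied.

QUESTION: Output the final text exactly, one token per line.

Answer: lii
ahhn
epkm
kzau
ajr
vhxu
hjodt

Derivation:
Hunk 1: at line 1 remove [zee,zbsi] add [lqqs,huif] -> 7 lines: lii ahhn lqqs huif fwbo vhxu hjodt
Hunk 2: at line 2 remove [lqqs,huif] add [vsd] -> 6 lines: lii ahhn vsd fwbo vhxu hjodt
Hunk 3: at line 1 remove [vsd] add [xnpp] -> 6 lines: lii ahhn xnpp fwbo vhxu hjodt
Hunk 4: at line 1 remove [xnpp,fwbo] add [epkm,kzau,ajr] -> 7 lines: lii ahhn epkm kzau ajr vhxu hjodt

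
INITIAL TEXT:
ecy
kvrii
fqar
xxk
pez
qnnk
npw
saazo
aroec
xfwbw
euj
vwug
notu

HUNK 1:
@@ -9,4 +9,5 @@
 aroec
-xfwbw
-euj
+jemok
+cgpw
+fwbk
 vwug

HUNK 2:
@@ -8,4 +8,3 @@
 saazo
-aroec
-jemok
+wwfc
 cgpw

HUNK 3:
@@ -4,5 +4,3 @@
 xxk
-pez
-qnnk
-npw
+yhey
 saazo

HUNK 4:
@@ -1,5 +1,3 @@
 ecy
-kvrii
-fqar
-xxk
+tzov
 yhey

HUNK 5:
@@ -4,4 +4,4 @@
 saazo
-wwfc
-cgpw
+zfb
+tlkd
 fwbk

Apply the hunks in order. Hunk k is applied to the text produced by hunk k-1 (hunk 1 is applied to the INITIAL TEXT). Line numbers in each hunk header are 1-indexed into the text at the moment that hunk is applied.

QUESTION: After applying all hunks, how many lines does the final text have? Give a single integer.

Hunk 1: at line 9 remove [xfwbw,euj] add [jemok,cgpw,fwbk] -> 14 lines: ecy kvrii fqar xxk pez qnnk npw saazo aroec jemok cgpw fwbk vwug notu
Hunk 2: at line 8 remove [aroec,jemok] add [wwfc] -> 13 lines: ecy kvrii fqar xxk pez qnnk npw saazo wwfc cgpw fwbk vwug notu
Hunk 3: at line 4 remove [pez,qnnk,npw] add [yhey] -> 11 lines: ecy kvrii fqar xxk yhey saazo wwfc cgpw fwbk vwug notu
Hunk 4: at line 1 remove [kvrii,fqar,xxk] add [tzov] -> 9 lines: ecy tzov yhey saazo wwfc cgpw fwbk vwug notu
Hunk 5: at line 4 remove [wwfc,cgpw] add [zfb,tlkd] -> 9 lines: ecy tzov yhey saazo zfb tlkd fwbk vwug notu
Final line count: 9

Answer: 9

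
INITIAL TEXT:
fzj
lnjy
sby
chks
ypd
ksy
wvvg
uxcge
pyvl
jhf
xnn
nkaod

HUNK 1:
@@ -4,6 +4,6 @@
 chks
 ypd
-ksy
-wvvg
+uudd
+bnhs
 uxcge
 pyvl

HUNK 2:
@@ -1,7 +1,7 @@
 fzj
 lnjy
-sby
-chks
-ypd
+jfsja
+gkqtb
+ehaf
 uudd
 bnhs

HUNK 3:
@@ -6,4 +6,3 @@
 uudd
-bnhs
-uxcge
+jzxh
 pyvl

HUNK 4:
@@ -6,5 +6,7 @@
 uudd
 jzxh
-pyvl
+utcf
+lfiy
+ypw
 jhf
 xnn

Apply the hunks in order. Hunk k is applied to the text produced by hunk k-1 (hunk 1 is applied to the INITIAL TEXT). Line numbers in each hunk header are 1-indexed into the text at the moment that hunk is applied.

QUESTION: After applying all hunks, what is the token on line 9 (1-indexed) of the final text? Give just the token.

Answer: lfiy

Derivation:
Hunk 1: at line 4 remove [ksy,wvvg] add [uudd,bnhs] -> 12 lines: fzj lnjy sby chks ypd uudd bnhs uxcge pyvl jhf xnn nkaod
Hunk 2: at line 1 remove [sby,chks,ypd] add [jfsja,gkqtb,ehaf] -> 12 lines: fzj lnjy jfsja gkqtb ehaf uudd bnhs uxcge pyvl jhf xnn nkaod
Hunk 3: at line 6 remove [bnhs,uxcge] add [jzxh] -> 11 lines: fzj lnjy jfsja gkqtb ehaf uudd jzxh pyvl jhf xnn nkaod
Hunk 4: at line 6 remove [pyvl] add [utcf,lfiy,ypw] -> 13 lines: fzj lnjy jfsja gkqtb ehaf uudd jzxh utcf lfiy ypw jhf xnn nkaod
Final line 9: lfiy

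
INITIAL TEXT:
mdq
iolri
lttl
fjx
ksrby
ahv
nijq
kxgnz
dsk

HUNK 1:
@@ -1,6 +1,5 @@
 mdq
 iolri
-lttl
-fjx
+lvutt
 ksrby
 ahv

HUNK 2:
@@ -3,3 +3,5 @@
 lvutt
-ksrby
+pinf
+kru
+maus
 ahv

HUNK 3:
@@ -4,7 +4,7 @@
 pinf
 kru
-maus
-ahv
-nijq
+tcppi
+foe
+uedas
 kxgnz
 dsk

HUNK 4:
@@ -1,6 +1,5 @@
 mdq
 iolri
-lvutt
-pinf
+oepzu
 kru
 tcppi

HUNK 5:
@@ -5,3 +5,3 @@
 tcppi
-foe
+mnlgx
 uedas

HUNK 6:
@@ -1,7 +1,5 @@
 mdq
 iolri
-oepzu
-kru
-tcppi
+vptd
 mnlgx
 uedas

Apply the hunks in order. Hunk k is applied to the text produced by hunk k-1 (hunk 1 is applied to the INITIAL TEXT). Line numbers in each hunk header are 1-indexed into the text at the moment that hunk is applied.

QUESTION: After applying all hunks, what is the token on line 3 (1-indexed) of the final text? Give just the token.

Answer: vptd

Derivation:
Hunk 1: at line 1 remove [lttl,fjx] add [lvutt] -> 8 lines: mdq iolri lvutt ksrby ahv nijq kxgnz dsk
Hunk 2: at line 3 remove [ksrby] add [pinf,kru,maus] -> 10 lines: mdq iolri lvutt pinf kru maus ahv nijq kxgnz dsk
Hunk 3: at line 4 remove [maus,ahv,nijq] add [tcppi,foe,uedas] -> 10 lines: mdq iolri lvutt pinf kru tcppi foe uedas kxgnz dsk
Hunk 4: at line 1 remove [lvutt,pinf] add [oepzu] -> 9 lines: mdq iolri oepzu kru tcppi foe uedas kxgnz dsk
Hunk 5: at line 5 remove [foe] add [mnlgx] -> 9 lines: mdq iolri oepzu kru tcppi mnlgx uedas kxgnz dsk
Hunk 6: at line 1 remove [oepzu,kru,tcppi] add [vptd] -> 7 lines: mdq iolri vptd mnlgx uedas kxgnz dsk
Final line 3: vptd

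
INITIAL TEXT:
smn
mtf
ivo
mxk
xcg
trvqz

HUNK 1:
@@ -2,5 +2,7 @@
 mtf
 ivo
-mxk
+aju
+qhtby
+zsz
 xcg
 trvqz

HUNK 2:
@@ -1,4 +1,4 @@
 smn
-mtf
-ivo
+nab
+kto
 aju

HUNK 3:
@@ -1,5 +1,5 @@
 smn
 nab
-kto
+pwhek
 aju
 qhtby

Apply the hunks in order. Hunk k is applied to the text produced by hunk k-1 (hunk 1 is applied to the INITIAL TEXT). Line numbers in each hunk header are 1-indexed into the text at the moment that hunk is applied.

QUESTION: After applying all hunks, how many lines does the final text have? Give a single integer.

Hunk 1: at line 2 remove [mxk] add [aju,qhtby,zsz] -> 8 lines: smn mtf ivo aju qhtby zsz xcg trvqz
Hunk 2: at line 1 remove [mtf,ivo] add [nab,kto] -> 8 lines: smn nab kto aju qhtby zsz xcg trvqz
Hunk 3: at line 1 remove [kto] add [pwhek] -> 8 lines: smn nab pwhek aju qhtby zsz xcg trvqz
Final line count: 8

Answer: 8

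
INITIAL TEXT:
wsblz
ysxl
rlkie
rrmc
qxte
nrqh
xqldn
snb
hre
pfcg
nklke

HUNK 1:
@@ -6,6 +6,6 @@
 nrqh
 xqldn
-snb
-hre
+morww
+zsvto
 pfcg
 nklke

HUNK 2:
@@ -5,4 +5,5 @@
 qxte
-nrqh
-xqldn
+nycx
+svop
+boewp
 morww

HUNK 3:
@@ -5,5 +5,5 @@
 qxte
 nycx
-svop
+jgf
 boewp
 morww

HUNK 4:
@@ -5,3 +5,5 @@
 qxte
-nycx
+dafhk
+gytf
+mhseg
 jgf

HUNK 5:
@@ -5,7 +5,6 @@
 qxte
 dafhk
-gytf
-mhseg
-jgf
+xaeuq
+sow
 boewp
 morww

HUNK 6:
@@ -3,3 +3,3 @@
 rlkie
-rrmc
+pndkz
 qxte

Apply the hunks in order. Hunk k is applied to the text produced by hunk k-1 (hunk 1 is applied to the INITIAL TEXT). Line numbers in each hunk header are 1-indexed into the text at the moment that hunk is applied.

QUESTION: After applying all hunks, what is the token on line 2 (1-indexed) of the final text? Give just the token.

Answer: ysxl

Derivation:
Hunk 1: at line 6 remove [snb,hre] add [morww,zsvto] -> 11 lines: wsblz ysxl rlkie rrmc qxte nrqh xqldn morww zsvto pfcg nklke
Hunk 2: at line 5 remove [nrqh,xqldn] add [nycx,svop,boewp] -> 12 lines: wsblz ysxl rlkie rrmc qxte nycx svop boewp morww zsvto pfcg nklke
Hunk 3: at line 5 remove [svop] add [jgf] -> 12 lines: wsblz ysxl rlkie rrmc qxte nycx jgf boewp morww zsvto pfcg nklke
Hunk 4: at line 5 remove [nycx] add [dafhk,gytf,mhseg] -> 14 lines: wsblz ysxl rlkie rrmc qxte dafhk gytf mhseg jgf boewp morww zsvto pfcg nklke
Hunk 5: at line 5 remove [gytf,mhseg,jgf] add [xaeuq,sow] -> 13 lines: wsblz ysxl rlkie rrmc qxte dafhk xaeuq sow boewp morww zsvto pfcg nklke
Hunk 6: at line 3 remove [rrmc] add [pndkz] -> 13 lines: wsblz ysxl rlkie pndkz qxte dafhk xaeuq sow boewp morww zsvto pfcg nklke
Final line 2: ysxl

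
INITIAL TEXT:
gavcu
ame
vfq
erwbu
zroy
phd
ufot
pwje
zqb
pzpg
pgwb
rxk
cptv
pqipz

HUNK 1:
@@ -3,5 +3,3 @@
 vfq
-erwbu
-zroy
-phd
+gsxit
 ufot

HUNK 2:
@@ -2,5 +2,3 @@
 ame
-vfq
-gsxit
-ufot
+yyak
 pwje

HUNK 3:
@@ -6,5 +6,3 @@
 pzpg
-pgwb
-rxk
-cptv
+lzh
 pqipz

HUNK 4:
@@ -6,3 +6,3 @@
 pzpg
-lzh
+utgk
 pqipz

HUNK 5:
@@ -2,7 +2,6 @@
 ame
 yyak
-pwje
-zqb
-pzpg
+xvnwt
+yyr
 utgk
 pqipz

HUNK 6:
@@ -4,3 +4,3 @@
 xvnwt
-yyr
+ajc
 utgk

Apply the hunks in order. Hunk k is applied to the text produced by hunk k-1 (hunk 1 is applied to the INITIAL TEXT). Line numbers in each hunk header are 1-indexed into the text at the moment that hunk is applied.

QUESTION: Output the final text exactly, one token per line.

Answer: gavcu
ame
yyak
xvnwt
ajc
utgk
pqipz

Derivation:
Hunk 1: at line 3 remove [erwbu,zroy,phd] add [gsxit] -> 12 lines: gavcu ame vfq gsxit ufot pwje zqb pzpg pgwb rxk cptv pqipz
Hunk 2: at line 2 remove [vfq,gsxit,ufot] add [yyak] -> 10 lines: gavcu ame yyak pwje zqb pzpg pgwb rxk cptv pqipz
Hunk 3: at line 6 remove [pgwb,rxk,cptv] add [lzh] -> 8 lines: gavcu ame yyak pwje zqb pzpg lzh pqipz
Hunk 4: at line 6 remove [lzh] add [utgk] -> 8 lines: gavcu ame yyak pwje zqb pzpg utgk pqipz
Hunk 5: at line 2 remove [pwje,zqb,pzpg] add [xvnwt,yyr] -> 7 lines: gavcu ame yyak xvnwt yyr utgk pqipz
Hunk 6: at line 4 remove [yyr] add [ajc] -> 7 lines: gavcu ame yyak xvnwt ajc utgk pqipz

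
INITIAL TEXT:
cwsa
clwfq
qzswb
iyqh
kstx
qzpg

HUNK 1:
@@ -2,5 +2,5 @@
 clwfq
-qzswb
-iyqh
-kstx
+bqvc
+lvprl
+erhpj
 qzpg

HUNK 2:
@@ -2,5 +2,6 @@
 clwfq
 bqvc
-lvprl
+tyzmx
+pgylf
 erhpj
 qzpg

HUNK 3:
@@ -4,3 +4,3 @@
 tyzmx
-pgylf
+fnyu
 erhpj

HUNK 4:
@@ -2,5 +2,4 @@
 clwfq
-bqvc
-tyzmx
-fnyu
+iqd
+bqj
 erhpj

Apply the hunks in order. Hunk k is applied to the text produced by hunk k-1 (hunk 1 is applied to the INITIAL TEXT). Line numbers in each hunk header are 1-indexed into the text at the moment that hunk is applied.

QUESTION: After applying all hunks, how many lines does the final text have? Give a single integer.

Hunk 1: at line 2 remove [qzswb,iyqh,kstx] add [bqvc,lvprl,erhpj] -> 6 lines: cwsa clwfq bqvc lvprl erhpj qzpg
Hunk 2: at line 2 remove [lvprl] add [tyzmx,pgylf] -> 7 lines: cwsa clwfq bqvc tyzmx pgylf erhpj qzpg
Hunk 3: at line 4 remove [pgylf] add [fnyu] -> 7 lines: cwsa clwfq bqvc tyzmx fnyu erhpj qzpg
Hunk 4: at line 2 remove [bqvc,tyzmx,fnyu] add [iqd,bqj] -> 6 lines: cwsa clwfq iqd bqj erhpj qzpg
Final line count: 6

Answer: 6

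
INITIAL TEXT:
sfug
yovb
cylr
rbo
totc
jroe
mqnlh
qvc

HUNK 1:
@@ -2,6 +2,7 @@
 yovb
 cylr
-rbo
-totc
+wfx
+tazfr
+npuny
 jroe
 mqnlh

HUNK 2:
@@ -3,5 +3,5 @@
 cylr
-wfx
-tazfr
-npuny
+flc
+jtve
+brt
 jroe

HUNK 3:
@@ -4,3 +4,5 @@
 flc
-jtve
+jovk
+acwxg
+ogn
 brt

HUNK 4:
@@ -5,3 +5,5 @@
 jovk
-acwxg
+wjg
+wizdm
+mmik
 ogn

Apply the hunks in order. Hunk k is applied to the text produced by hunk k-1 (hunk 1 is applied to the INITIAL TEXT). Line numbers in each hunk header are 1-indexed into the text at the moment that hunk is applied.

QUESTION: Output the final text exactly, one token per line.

Hunk 1: at line 2 remove [rbo,totc] add [wfx,tazfr,npuny] -> 9 lines: sfug yovb cylr wfx tazfr npuny jroe mqnlh qvc
Hunk 2: at line 3 remove [wfx,tazfr,npuny] add [flc,jtve,brt] -> 9 lines: sfug yovb cylr flc jtve brt jroe mqnlh qvc
Hunk 3: at line 4 remove [jtve] add [jovk,acwxg,ogn] -> 11 lines: sfug yovb cylr flc jovk acwxg ogn brt jroe mqnlh qvc
Hunk 4: at line 5 remove [acwxg] add [wjg,wizdm,mmik] -> 13 lines: sfug yovb cylr flc jovk wjg wizdm mmik ogn brt jroe mqnlh qvc

Answer: sfug
yovb
cylr
flc
jovk
wjg
wizdm
mmik
ogn
brt
jroe
mqnlh
qvc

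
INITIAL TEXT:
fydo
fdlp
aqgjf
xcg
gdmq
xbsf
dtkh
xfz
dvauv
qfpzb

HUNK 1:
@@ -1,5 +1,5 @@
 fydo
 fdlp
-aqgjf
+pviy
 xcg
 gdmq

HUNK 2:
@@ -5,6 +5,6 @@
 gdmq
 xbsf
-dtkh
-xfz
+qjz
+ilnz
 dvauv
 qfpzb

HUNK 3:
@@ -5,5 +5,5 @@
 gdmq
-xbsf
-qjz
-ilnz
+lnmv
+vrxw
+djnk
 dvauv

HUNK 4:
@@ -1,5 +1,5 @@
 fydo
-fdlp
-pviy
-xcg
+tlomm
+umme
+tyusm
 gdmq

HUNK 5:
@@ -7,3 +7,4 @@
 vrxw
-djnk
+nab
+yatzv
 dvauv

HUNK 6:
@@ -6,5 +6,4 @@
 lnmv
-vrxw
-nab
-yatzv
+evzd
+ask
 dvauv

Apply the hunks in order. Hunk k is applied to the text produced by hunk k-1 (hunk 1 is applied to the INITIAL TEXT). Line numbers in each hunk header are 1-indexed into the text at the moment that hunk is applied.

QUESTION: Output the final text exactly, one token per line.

Hunk 1: at line 1 remove [aqgjf] add [pviy] -> 10 lines: fydo fdlp pviy xcg gdmq xbsf dtkh xfz dvauv qfpzb
Hunk 2: at line 5 remove [dtkh,xfz] add [qjz,ilnz] -> 10 lines: fydo fdlp pviy xcg gdmq xbsf qjz ilnz dvauv qfpzb
Hunk 3: at line 5 remove [xbsf,qjz,ilnz] add [lnmv,vrxw,djnk] -> 10 lines: fydo fdlp pviy xcg gdmq lnmv vrxw djnk dvauv qfpzb
Hunk 4: at line 1 remove [fdlp,pviy,xcg] add [tlomm,umme,tyusm] -> 10 lines: fydo tlomm umme tyusm gdmq lnmv vrxw djnk dvauv qfpzb
Hunk 5: at line 7 remove [djnk] add [nab,yatzv] -> 11 lines: fydo tlomm umme tyusm gdmq lnmv vrxw nab yatzv dvauv qfpzb
Hunk 6: at line 6 remove [vrxw,nab,yatzv] add [evzd,ask] -> 10 lines: fydo tlomm umme tyusm gdmq lnmv evzd ask dvauv qfpzb

Answer: fydo
tlomm
umme
tyusm
gdmq
lnmv
evzd
ask
dvauv
qfpzb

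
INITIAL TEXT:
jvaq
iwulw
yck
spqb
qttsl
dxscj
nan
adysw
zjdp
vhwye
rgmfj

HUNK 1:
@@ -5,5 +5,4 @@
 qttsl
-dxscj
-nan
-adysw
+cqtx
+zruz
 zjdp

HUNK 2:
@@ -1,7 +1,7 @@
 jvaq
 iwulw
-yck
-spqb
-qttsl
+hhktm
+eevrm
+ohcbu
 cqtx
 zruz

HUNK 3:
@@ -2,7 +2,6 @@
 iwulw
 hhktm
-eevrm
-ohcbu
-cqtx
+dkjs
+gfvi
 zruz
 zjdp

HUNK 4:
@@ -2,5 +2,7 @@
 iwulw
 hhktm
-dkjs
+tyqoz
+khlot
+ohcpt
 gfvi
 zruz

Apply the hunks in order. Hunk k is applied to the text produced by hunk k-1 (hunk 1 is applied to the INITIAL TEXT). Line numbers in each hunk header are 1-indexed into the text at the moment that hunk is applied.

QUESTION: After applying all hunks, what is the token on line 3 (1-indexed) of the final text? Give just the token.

Hunk 1: at line 5 remove [dxscj,nan,adysw] add [cqtx,zruz] -> 10 lines: jvaq iwulw yck spqb qttsl cqtx zruz zjdp vhwye rgmfj
Hunk 2: at line 1 remove [yck,spqb,qttsl] add [hhktm,eevrm,ohcbu] -> 10 lines: jvaq iwulw hhktm eevrm ohcbu cqtx zruz zjdp vhwye rgmfj
Hunk 3: at line 2 remove [eevrm,ohcbu,cqtx] add [dkjs,gfvi] -> 9 lines: jvaq iwulw hhktm dkjs gfvi zruz zjdp vhwye rgmfj
Hunk 4: at line 2 remove [dkjs] add [tyqoz,khlot,ohcpt] -> 11 lines: jvaq iwulw hhktm tyqoz khlot ohcpt gfvi zruz zjdp vhwye rgmfj
Final line 3: hhktm

Answer: hhktm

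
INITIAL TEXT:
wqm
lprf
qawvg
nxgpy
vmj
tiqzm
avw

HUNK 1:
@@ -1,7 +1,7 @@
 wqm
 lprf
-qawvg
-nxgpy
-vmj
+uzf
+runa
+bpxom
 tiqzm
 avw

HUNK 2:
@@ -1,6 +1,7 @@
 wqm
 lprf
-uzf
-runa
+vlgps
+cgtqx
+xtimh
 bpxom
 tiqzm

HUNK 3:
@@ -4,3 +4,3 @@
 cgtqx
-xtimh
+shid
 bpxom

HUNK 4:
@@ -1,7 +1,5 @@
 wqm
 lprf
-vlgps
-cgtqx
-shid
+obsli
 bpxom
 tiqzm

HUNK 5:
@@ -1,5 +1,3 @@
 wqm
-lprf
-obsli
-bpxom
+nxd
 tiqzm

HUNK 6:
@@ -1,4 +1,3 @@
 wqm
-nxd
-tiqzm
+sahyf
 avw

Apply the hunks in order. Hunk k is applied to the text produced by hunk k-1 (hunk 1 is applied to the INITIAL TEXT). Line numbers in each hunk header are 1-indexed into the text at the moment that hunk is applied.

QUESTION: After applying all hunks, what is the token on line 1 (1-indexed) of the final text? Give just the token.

Answer: wqm

Derivation:
Hunk 1: at line 1 remove [qawvg,nxgpy,vmj] add [uzf,runa,bpxom] -> 7 lines: wqm lprf uzf runa bpxom tiqzm avw
Hunk 2: at line 1 remove [uzf,runa] add [vlgps,cgtqx,xtimh] -> 8 lines: wqm lprf vlgps cgtqx xtimh bpxom tiqzm avw
Hunk 3: at line 4 remove [xtimh] add [shid] -> 8 lines: wqm lprf vlgps cgtqx shid bpxom tiqzm avw
Hunk 4: at line 1 remove [vlgps,cgtqx,shid] add [obsli] -> 6 lines: wqm lprf obsli bpxom tiqzm avw
Hunk 5: at line 1 remove [lprf,obsli,bpxom] add [nxd] -> 4 lines: wqm nxd tiqzm avw
Hunk 6: at line 1 remove [nxd,tiqzm] add [sahyf] -> 3 lines: wqm sahyf avw
Final line 1: wqm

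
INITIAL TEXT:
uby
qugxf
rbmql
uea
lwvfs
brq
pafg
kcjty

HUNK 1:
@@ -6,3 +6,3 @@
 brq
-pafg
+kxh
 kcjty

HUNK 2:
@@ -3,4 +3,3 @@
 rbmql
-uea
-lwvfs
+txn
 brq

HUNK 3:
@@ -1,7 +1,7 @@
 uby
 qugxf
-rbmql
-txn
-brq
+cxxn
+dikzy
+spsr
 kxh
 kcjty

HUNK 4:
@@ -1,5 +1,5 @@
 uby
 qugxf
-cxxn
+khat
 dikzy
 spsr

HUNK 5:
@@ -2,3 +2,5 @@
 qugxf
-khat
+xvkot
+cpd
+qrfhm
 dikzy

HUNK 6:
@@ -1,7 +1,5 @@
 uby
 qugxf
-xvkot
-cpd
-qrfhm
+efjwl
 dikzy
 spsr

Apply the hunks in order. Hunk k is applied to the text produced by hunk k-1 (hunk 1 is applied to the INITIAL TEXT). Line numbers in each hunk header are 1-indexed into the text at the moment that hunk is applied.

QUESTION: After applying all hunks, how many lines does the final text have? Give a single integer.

Hunk 1: at line 6 remove [pafg] add [kxh] -> 8 lines: uby qugxf rbmql uea lwvfs brq kxh kcjty
Hunk 2: at line 3 remove [uea,lwvfs] add [txn] -> 7 lines: uby qugxf rbmql txn brq kxh kcjty
Hunk 3: at line 1 remove [rbmql,txn,brq] add [cxxn,dikzy,spsr] -> 7 lines: uby qugxf cxxn dikzy spsr kxh kcjty
Hunk 4: at line 1 remove [cxxn] add [khat] -> 7 lines: uby qugxf khat dikzy spsr kxh kcjty
Hunk 5: at line 2 remove [khat] add [xvkot,cpd,qrfhm] -> 9 lines: uby qugxf xvkot cpd qrfhm dikzy spsr kxh kcjty
Hunk 6: at line 1 remove [xvkot,cpd,qrfhm] add [efjwl] -> 7 lines: uby qugxf efjwl dikzy spsr kxh kcjty
Final line count: 7

Answer: 7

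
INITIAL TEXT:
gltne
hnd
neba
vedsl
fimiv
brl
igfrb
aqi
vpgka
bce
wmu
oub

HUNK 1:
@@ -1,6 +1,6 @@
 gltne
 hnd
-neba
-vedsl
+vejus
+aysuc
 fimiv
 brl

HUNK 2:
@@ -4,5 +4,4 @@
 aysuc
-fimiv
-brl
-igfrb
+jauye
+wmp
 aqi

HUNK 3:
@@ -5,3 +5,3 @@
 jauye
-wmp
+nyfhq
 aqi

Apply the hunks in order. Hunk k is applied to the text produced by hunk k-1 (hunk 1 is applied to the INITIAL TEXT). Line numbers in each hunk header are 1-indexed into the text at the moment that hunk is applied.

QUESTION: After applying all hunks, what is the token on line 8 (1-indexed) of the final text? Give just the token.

Hunk 1: at line 1 remove [neba,vedsl] add [vejus,aysuc] -> 12 lines: gltne hnd vejus aysuc fimiv brl igfrb aqi vpgka bce wmu oub
Hunk 2: at line 4 remove [fimiv,brl,igfrb] add [jauye,wmp] -> 11 lines: gltne hnd vejus aysuc jauye wmp aqi vpgka bce wmu oub
Hunk 3: at line 5 remove [wmp] add [nyfhq] -> 11 lines: gltne hnd vejus aysuc jauye nyfhq aqi vpgka bce wmu oub
Final line 8: vpgka

Answer: vpgka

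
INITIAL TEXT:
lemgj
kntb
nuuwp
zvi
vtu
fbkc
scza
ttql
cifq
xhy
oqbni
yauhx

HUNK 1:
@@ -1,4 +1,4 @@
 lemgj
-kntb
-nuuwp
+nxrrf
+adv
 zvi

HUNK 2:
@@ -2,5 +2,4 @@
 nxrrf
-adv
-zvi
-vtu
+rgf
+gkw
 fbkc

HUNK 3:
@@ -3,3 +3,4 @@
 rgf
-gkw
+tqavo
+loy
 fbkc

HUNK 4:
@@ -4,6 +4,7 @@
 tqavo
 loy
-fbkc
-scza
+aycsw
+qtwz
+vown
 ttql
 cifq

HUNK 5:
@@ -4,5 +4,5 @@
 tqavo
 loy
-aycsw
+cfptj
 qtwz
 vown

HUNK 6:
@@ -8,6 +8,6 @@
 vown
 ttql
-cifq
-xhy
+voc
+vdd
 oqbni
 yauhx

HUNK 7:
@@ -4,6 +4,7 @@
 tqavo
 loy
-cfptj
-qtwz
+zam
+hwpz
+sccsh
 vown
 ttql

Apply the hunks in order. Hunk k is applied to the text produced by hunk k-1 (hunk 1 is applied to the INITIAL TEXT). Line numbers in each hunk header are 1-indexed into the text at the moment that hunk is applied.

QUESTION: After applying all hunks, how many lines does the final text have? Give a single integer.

Answer: 14

Derivation:
Hunk 1: at line 1 remove [kntb,nuuwp] add [nxrrf,adv] -> 12 lines: lemgj nxrrf adv zvi vtu fbkc scza ttql cifq xhy oqbni yauhx
Hunk 2: at line 2 remove [adv,zvi,vtu] add [rgf,gkw] -> 11 lines: lemgj nxrrf rgf gkw fbkc scza ttql cifq xhy oqbni yauhx
Hunk 3: at line 3 remove [gkw] add [tqavo,loy] -> 12 lines: lemgj nxrrf rgf tqavo loy fbkc scza ttql cifq xhy oqbni yauhx
Hunk 4: at line 4 remove [fbkc,scza] add [aycsw,qtwz,vown] -> 13 lines: lemgj nxrrf rgf tqavo loy aycsw qtwz vown ttql cifq xhy oqbni yauhx
Hunk 5: at line 4 remove [aycsw] add [cfptj] -> 13 lines: lemgj nxrrf rgf tqavo loy cfptj qtwz vown ttql cifq xhy oqbni yauhx
Hunk 6: at line 8 remove [cifq,xhy] add [voc,vdd] -> 13 lines: lemgj nxrrf rgf tqavo loy cfptj qtwz vown ttql voc vdd oqbni yauhx
Hunk 7: at line 4 remove [cfptj,qtwz] add [zam,hwpz,sccsh] -> 14 lines: lemgj nxrrf rgf tqavo loy zam hwpz sccsh vown ttql voc vdd oqbni yauhx
Final line count: 14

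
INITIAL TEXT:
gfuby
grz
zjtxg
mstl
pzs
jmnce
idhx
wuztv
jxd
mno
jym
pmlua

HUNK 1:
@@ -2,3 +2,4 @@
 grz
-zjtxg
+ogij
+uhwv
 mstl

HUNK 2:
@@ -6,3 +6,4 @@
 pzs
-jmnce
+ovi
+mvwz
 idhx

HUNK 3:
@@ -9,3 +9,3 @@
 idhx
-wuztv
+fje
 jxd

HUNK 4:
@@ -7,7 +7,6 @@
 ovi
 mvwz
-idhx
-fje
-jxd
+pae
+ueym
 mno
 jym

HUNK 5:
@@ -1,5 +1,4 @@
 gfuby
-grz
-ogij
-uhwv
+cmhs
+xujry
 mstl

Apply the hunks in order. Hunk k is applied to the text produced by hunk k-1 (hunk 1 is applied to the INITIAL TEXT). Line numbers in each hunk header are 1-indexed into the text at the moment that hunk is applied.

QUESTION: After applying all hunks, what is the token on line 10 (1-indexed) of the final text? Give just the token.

Answer: mno

Derivation:
Hunk 1: at line 2 remove [zjtxg] add [ogij,uhwv] -> 13 lines: gfuby grz ogij uhwv mstl pzs jmnce idhx wuztv jxd mno jym pmlua
Hunk 2: at line 6 remove [jmnce] add [ovi,mvwz] -> 14 lines: gfuby grz ogij uhwv mstl pzs ovi mvwz idhx wuztv jxd mno jym pmlua
Hunk 3: at line 9 remove [wuztv] add [fje] -> 14 lines: gfuby grz ogij uhwv mstl pzs ovi mvwz idhx fje jxd mno jym pmlua
Hunk 4: at line 7 remove [idhx,fje,jxd] add [pae,ueym] -> 13 lines: gfuby grz ogij uhwv mstl pzs ovi mvwz pae ueym mno jym pmlua
Hunk 5: at line 1 remove [grz,ogij,uhwv] add [cmhs,xujry] -> 12 lines: gfuby cmhs xujry mstl pzs ovi mvwz pae ueym mno jym pmlua
Final line 10: mno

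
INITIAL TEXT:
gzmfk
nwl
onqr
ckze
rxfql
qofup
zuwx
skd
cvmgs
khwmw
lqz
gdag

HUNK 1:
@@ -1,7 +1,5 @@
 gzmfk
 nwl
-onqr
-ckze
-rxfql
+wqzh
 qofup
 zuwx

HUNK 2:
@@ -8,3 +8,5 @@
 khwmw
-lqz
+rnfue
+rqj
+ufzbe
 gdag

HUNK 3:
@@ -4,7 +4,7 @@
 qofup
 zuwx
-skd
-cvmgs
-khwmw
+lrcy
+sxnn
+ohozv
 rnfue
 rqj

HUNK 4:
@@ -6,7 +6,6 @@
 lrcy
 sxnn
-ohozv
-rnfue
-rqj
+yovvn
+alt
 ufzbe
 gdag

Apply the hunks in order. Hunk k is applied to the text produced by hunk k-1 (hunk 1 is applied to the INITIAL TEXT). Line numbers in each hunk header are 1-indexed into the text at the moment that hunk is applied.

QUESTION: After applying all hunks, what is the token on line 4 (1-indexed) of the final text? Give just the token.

Answer: qofup

Derivation:
Hunk 1: at line 1 remove [onqr,ckze,rxfql] add [wqzh] -> 10 lines: gzmfk nwl wqzh qofup zuwx skd cvmgs khwmw lqz gdag
Hunk 2: at line 8 remove [lqz] add [rnfue,rqj,ufzbe] -> 12 lines: gzmfk nwl wqzh qofup zuwx skd cvmgs khwmw rnfue rqj ufzbe gdag
Hunk 3: at line 4 remove [skd,cvmgs,khwmw] add [lrcy,sxnn,ohozv] -> 12 lines: gzmfk nwl wqzh qofup zuwx lrcy sxnn ohozv rnfue rqj ufzbe gdag
Hunk 4: at line 6 remove [ohozv,rnfue,rqj] add [yovvn,alt] -> 11 lines: gzmfk nwl wqzh qofup zuwx lrcy sxnn yovvn alt ufzbe gdag
Final line 4: qofup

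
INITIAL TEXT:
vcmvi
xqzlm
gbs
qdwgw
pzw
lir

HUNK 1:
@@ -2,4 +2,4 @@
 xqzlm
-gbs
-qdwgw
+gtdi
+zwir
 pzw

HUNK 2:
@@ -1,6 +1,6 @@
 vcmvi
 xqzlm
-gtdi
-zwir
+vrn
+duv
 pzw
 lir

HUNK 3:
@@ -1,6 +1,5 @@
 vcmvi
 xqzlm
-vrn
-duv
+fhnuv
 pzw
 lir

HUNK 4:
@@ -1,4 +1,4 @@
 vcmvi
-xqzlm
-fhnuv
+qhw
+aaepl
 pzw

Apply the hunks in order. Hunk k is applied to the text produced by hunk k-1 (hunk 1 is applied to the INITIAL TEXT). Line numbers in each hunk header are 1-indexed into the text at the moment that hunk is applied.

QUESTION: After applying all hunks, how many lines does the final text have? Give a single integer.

Answer: 5

Derivation:
Hunk 1: at line 2 remove [gbs,qdwgw] add [gtdi,zwir] -> 6 lines: vcmvi xqzlm gtdi zwir pzw lir
Hunk 2: at line 1 remove [gtdi,zwir] add [vrn,duv] -> 6 lines: vcmvi xqzlm vrn duv pzw lir
Hunk 3: at line 1 remove [vrn,duv] add [fhnuv] -> 5 lines: vcmvi xqzlm fhnuv pzw lir
Hunk 4: at line 1 remove [xqzlm,fhnuv] add [qhw,aaepl] -> 5 lines: vcmvi qhw aaepl pzw lir
Final line count: 5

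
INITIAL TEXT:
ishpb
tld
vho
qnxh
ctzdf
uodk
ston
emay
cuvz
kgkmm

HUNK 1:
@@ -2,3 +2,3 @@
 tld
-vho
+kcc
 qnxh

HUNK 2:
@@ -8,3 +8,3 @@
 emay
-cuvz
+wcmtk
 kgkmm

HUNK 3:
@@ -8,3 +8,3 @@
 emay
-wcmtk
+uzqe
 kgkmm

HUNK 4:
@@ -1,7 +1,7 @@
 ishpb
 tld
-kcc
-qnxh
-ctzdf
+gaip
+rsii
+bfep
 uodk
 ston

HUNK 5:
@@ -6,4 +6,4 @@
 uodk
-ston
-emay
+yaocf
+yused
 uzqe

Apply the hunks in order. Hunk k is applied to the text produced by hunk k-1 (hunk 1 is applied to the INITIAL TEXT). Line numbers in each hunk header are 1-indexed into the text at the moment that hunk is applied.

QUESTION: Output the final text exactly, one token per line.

Answer: ishpb
tld
gaip
rsii
bfep
uodk
yaocf
yused
uzqe
kgkmm

Derivation:
Hunk 1: at line 2 remove [vho] add [kcc] -> 10 lines: ishpb tld kcc qnxh ctzdf uodk ston emay cuvz kgkmm
Hunk 2: at line 8 remove [cuvz] add [wcmtk] -> 10 lines: ishpb tld kcc qnxh ctzdf uodk ston emay wcmtk kgkmm
Hunk 3: at line 8 remove [wcmtk] add [uzqe] -> 10 lines: ishpb tld kcc qnxh ctzdf uodk ston emay uzqe kgkmm
Hunk 4: at line 1 remove [kcc,qnxh,ctzdf] add [gaip,rsii,bfep] -> 10 lines: ishpb tld gaip rsii bfep uodk ston emay uzqe kgkmm
Hunk 5: at line 6 remove [ston,emay] add [yaocf,yused] -> 10 lines: ishpb tld gaip rsii bfep uodk yaocf yused uzqe kgkmm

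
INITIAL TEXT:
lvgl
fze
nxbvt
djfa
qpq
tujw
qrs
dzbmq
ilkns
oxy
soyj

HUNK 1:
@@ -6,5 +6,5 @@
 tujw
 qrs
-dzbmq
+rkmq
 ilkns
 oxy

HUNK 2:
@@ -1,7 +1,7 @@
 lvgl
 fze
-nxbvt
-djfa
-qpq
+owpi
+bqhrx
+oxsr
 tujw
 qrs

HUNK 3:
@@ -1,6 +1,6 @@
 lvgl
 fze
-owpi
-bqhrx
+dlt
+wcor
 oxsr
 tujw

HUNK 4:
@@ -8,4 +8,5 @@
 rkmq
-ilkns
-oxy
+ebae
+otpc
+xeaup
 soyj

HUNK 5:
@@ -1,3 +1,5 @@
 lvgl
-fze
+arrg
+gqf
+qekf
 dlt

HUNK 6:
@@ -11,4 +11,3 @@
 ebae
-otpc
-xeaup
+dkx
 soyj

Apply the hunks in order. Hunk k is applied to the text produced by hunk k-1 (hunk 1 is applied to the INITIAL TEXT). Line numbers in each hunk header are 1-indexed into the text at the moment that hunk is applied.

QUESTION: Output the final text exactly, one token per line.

Hunk 1: at line 6 remove [dzbmq] add [rkmq] -> 11 lines: lvgl fze nxbvt djfa qpq tujw qrs rkmq ilkns oxy soyj
Hunk 2: at line 1 remove [nxbvt,djfa,qpq] add [owpi,bqhrx,oxsr] -> 11 lines: lvgl fze owpi bqhrx oxsr tujw qrs rkmq ilkns oxy soyj
Hunk 3: at line 1 remove [owpi,bqhrx] add [dlt,wcor] -> 11 lines: lvgl fze dlt wcor oxsr tujw qrs rkmq ilkns oxy soyj
Hunk 4: at line 8 remove [ilkns,oxy] add [ebae,otpc,xeaup] -> 12 lines: lvgl fze dlt wcor oxsr tujw qrs rkmq ebae otpc xeaup soyj
Hunk 5: at line 1 remove [fze] add [arrg,gqf,qekf] -> 14 lines: lvgl arrg gqf qekf dlt wcor oxsr tujw qrs rkmq ebae otpc xeaup soyj
Hunk 6: at line 11 remove [otpc,xeaup] add [dkx] -> 13 lines: lvgl arrg gqf qekf dlt wcor oxsr tujw qrs rkmq ebae dkx soyj

Answer: lvgl
arrg
gqf
qekf
dlt
wcor
oxsr
tujw
qrs
rkmq
ebae
dkx
soyj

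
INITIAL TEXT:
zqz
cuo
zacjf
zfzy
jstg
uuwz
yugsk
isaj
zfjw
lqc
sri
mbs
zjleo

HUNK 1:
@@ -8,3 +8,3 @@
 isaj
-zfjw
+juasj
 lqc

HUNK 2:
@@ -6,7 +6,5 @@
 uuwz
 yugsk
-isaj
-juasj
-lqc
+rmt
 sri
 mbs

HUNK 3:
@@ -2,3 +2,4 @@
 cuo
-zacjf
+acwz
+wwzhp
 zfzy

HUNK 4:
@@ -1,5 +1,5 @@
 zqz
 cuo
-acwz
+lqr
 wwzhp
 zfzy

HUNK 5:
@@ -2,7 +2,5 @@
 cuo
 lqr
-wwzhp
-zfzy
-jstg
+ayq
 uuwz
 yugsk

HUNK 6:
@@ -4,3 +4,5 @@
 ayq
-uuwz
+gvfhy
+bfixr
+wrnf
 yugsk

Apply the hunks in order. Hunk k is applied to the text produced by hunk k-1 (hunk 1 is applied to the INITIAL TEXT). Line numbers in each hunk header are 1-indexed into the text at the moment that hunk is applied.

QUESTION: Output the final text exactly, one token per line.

Hunk 1: at line 8 remove [zfjw] add [juasj] -> 13 lines: zqz cuo zacjf zfzy jstg uuwz yugsk isaj juasj lqc sri mbs zjleo
Hunk 2: at line 6 remove [isaj,juasj,lqc] add [rmt] -> 11 lines: zqz cuo zacjf zfzy jstg uuwz yugsk rmt sri mbs zjleo
Hunk 3: at line 2 remove [zacjf] add [acwz,wwzhp] -> 12 lines: zqz cuo acwz wwzhp zfzy jstg uuwz yugsk rmt sri mbs zjleo
Hunk 4: at line 1 remove [acwz] add [lqr] -> 12 lines: zqz cuo lqr wwzhp zfzy jstg uuwz yugsk rmt sri mbs zjleo
Hunk 5: at line 2 remove [wwzhp,zfzy,jstg] add [ayq] -> 10 lines: zqz cuo lqr ayq uuwz yugsk rmt sri mbs zjleo
Hunk 6: at line 4 remove [uuwz] add [gvfhy,bfixr,wrnf] -> 12 lines: zqz cuo lqr ayq gvfhy bfixr wrnf yugsk rmt sri mbs zjleo

Answer: zqz
cuo
lqr
ayq
gvfhy
bfixr
wrnf
yugsk
rmt
sri
mbs
zjleo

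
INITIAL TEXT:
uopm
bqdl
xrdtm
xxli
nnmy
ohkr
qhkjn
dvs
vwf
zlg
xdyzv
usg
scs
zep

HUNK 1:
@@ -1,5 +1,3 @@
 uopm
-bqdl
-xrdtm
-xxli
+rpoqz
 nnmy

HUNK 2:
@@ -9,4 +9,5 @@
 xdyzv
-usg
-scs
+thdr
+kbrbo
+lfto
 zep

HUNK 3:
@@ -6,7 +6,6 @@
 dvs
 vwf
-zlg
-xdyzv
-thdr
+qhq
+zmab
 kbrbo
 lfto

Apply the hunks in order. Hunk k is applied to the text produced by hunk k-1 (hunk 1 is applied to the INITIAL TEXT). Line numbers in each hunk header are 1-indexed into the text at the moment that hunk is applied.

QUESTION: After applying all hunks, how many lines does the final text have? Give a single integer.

Hunk 1: at line 1 remove [bqdl,xrdtm,xxli] add [rpoqz] -> 12 lines: uopm rpoqz nnmy ohkr qhkjn dvs vwf zlg xdyzv usg scs zep
Hunk 2: at line 9 remove [usg,scs] add [thdr,kbrbo,lfto] -> 13 lines: uopm rpoqz nnmy ohkr qhkjn dvs vwf zlg xdyzv thdr kbrbo lfto zep
Hunk 3: at line 6 remove [zlg,xdyzv,thdr] add [qhq,zmab] -> 12 lines: uopm rpoqz nnmy ohkr qhkjn dvs vwf qhq zmab kbrbo lfto zep
Final line count: 12

Answer: 12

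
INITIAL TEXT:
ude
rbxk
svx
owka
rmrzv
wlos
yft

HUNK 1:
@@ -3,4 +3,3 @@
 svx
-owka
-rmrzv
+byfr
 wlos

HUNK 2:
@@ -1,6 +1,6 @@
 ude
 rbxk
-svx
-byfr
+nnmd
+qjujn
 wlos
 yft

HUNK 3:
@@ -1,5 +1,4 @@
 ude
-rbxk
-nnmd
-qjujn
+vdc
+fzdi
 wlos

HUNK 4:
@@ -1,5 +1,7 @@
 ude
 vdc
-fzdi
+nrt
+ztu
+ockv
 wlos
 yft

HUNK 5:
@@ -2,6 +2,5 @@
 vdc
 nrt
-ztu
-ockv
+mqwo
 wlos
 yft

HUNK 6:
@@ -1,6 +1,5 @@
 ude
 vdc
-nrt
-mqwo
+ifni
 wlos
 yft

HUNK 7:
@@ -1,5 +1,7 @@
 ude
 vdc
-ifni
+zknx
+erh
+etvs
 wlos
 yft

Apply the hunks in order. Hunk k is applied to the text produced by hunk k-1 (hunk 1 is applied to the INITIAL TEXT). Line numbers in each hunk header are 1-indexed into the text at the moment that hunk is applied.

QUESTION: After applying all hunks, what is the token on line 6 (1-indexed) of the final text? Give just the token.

Hunk 1: at line 3 remove [owka,rmrzv] add [byfr] -> 6 lines: ude rbxk svx byfr wlos yft
Hunk 2: at line 1 remove [svx,byfr] add [nnmd,qjujn] -> 6 lines: ude rbxk nnmd qjujn wlos yft
Hunk 3: at line 1 remove [rbxk,nnmd,qjujn] add [vdc,fzdi] -> 5 lines: ude vdc fzdi wlos yft
Hunk 4: at line 1 remove [fzdi] add [nrt,ztu,ockv] -> 7 lines: ude vdc nrt ztu ockv wlos yft
Hunk 5: at line 2 remove [ztu,ockv] add [mqwo] -> 6 lines: ude vdc nrt mqwo wlos yft
Hunk 6: at line 1 remove [nrt,mqwo] add [ifni] -> 5 lines: ude vdc ifni wlos yft
Hunk 7: at line 1 remove [ifni] add [zknx,erh,etvs] -> 7 lines: ude vdc zknx erh etvs wlos yft
Final line 6: wlos

Answer: wlos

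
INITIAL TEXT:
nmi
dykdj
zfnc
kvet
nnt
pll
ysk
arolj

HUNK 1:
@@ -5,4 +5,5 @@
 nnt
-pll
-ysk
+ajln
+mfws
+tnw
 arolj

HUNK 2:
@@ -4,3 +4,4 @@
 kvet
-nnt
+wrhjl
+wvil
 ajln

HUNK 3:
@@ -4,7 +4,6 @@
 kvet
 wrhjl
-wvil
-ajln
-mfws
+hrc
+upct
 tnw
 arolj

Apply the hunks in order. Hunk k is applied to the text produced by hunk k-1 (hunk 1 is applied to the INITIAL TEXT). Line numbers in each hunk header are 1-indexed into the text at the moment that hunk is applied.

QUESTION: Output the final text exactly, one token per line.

Answer: nmi
dykdj
zfnc
kvet
wrhjl
hrc
upct
tnw
arolj

Derivation:
Hunk 1: at line 5 remove [pll,ysk] add [ajln,mfws,tnw] -> 9 lines: nmi dykdj zfnc kvet nnt ajln mfws tnw arolj
Hunk 2: at line 4 remove [nnt] add [wrhjl,wvil] -> 10 lines: nmi dykdj zfnc kvet wrhjl wvil ajln mfws tnw arolj
Hunk 3: at line 4 remove [wvil,ajln,mfws] add [hrc,upct] -> 9 lines: nmi dykdj zfnc kvet wrhjl hrc upct tnw arolj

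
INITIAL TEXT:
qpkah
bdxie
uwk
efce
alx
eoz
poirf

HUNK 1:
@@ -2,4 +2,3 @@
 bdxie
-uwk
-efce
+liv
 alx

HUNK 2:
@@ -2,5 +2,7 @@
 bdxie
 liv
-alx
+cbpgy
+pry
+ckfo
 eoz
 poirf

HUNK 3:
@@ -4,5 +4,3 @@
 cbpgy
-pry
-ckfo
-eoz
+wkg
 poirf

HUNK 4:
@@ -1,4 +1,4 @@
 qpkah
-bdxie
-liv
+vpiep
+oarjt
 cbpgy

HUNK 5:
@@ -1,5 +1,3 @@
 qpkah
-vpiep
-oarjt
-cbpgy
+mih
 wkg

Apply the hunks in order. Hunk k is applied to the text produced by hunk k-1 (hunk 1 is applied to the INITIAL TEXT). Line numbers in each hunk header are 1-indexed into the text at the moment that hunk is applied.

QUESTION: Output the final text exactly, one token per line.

Answer: qpkah
mih
wkg
poirf

Derivation:
Hunk 1: at line 2 remove [uwk,efce] add [liv] -> 6 lines: qpkah bdxie liv alx eoz poirf
Hunk 2: at line 2 remove [alx] add [cbpgy,pry,ckfo] -> 8 lines: qpkah bdxie liv cbpgy pry ckfo eoz poirf
Hunk 3: at line 4 remove [pry,ckfo,eoz] add [wkg] -> 6 lines: qpkah bdxie liv cbpgy wkg poirf
Hunk 4: at line 1 remove [bdxie,liv] add [vpiep,oarjt] -> 6 lines: qpkah vpiep oarjt cbpgy wkg poirf
Hunk 5: at line 1 remove [vpiep,oarjt,cbpgy] add [mih] -> 4 lines: qpkah mih wkg poirf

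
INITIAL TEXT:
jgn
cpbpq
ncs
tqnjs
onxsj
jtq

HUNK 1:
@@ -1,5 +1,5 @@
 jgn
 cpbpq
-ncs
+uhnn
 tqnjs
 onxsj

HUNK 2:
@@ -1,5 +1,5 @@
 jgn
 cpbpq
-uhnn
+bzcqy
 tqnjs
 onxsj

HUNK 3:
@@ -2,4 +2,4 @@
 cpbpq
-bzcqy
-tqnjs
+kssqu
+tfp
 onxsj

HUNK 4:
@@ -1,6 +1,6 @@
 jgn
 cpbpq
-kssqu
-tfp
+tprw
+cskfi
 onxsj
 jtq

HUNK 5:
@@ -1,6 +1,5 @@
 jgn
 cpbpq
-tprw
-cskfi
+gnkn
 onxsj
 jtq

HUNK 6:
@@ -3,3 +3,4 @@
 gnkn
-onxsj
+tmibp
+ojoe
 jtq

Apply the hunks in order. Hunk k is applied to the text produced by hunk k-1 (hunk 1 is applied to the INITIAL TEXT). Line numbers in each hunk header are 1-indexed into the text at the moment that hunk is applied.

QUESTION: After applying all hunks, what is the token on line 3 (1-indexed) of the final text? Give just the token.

Answer: gnkn

Derivation:
Hunk 1: at line 1 remove [ncs] add [uhnn] -> 6 lines: jgn cpbpq uhnn tqnjs onxsj jtq
Hunk 2: at line 1 remove [uhnn] add [bzcqy] -> 6 lines: jgn cpbpq bzcqy tqnjs onxsj jtq
Hunk 3: at line 2 remove [bzcqy,tqnjs] add [kssqu,tfp] -> 6 lines: jgn cpbpq kssqu tfp onxsj jtq
Hunk 4: at line 1 remove [kssqu,tfp] add [tprw,cskfi] -> 6 lines: jgn cpbpq tprw cskfi onxsj jtq
Hunk 5: at line 1 remove [tprw,cskfi] add [gnkn] -> 5 lines: jgn cpbpq gnkn onxsj jtq
Hunk 6: at line 3 remove [onxsj] add [tmibp,ojoe] -> 6 lines: jgn cpbpq gnkn tmibp ojoe jtq
Final line 3: gnkn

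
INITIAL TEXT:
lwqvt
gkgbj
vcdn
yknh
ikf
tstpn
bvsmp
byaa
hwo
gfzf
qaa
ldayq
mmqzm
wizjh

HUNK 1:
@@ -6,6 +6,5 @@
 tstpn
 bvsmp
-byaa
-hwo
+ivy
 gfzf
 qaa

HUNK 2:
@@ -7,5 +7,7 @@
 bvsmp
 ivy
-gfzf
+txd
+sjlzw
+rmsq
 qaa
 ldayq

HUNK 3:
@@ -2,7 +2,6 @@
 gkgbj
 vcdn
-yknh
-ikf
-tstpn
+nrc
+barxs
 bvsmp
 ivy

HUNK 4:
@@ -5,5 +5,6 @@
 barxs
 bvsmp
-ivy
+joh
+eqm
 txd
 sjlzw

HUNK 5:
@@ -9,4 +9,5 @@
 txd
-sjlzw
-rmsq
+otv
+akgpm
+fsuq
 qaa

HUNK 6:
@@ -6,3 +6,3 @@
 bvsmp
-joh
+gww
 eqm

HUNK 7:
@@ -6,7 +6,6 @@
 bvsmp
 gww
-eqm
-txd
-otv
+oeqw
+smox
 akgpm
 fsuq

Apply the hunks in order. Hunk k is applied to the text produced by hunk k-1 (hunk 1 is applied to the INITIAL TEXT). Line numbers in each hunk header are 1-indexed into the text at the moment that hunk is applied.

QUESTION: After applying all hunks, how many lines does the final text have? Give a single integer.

Hunk 1: at line 6 remove [byaa,hwo] add [ivy] -> 13 lines: lwqvt gkgbj vcdn yknh ikf tstpn bvsmp ivy gfzf qaa ldayq mmqzm wizjh
Hunk 2: at line 7 remove [gfzf] add [txd,sjlzw,rmsq] -> 15 lines: lwqvt gkgbj vcdn yknh ikf tstpn bvsmp ivy txd sjlzw rmsq qaa ldayq mmqzm wizjh
Hunk 3: at line 2 remove [yknh,ikf,tstpn] add [nrc,barxs] -> 14 lines: lwqvt gkgbj vcdn nrc barxs bvsmp ivy txd sjlzw rmsq qaa ldayq mmqzm wizjh
Hunk 4: at line 5 remove [ivy] add [joh,eqm] -> 15 lines: lwqvt gkgbj vcdn nrc barxs bvsmp joh eqm txd sjlzw rmsq qaa ldayq mmqzm wizjh
Hunk 5: at line 9 remove [sjlzw,rmsq] add [otv,akgpm,fsuq] -> 16 lines: lwqvt gkgbj vcdn nrc barxs bvsmp joh eqm txd otv akgpm fsuq qaa ldayq mmqzm wizjh
Hunk 6: at line 6 remove [joh] add [gww] -> 16 lines: lwqvt gkgbj vcdn nrc barxs bvsmp gww eqm txd otv akgpm fsuq qaa ldayq mmqzm wizjh
Hunk 7: at line 6 remove [eqm,txd,otv] add [oeqw,smox] -> 15 lines: lwqvt gkgbj vcdn nrc barxs bvsmp gww oeqw smox akgpm fsuq qaa ldayq mmqzm wizjh
Final line count: 15

Answer: 15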